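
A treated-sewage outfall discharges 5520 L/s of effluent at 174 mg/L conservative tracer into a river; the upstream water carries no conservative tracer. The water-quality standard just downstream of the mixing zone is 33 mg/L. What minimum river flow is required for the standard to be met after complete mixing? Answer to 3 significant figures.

23600 L/s

Set C_mix = 33: (Q·0 + 5520·174.0) / (Q + 5520) = 33
→ Q = 5520·(174.0 − 33)/(33 − 0) = 23590 L/s.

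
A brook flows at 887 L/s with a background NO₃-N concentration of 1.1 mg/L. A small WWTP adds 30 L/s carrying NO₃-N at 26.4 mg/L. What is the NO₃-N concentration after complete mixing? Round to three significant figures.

1.93 mg/L

Conservation of mass: C = (887.0·1.100 + 30.00·26.40) / 917.0 = 1768/917.0 = 1.928 mg/L.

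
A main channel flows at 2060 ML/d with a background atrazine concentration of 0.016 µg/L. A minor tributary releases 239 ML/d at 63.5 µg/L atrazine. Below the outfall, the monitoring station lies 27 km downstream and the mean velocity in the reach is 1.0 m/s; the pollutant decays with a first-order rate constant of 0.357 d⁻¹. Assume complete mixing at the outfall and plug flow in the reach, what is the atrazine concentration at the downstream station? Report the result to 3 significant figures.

5.92 µg/L

After mixing, C = (2060·0.01600 + 239.0·63.50) / 2299 = 15210/2299 = 6.616 µg/L.
Travel time t = 27·1000 / 1.0 = 27000 s = 7.500 h.
Applying C = C₀e^(−kt): 6.616 × 0.8944 = 5.917 µg/L.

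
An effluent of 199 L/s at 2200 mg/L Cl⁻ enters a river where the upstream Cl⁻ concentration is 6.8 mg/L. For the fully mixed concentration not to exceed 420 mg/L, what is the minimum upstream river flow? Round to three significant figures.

857 L/s

Set C_mix = 420: (Q·6.800 + 199.0·2200) / (Q + 199.0) = 420
→ Q = 199.0·(2200 − 420)/(420 − 6.800) = 857.3 L/s.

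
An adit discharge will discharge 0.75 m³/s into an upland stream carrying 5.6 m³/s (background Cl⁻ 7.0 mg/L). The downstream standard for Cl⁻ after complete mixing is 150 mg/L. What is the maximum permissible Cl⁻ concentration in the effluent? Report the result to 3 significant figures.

1220 mg/L

At the limit, (Qr·Cr + Qe·Cₑ)/(Qr + Qe) = 150:
Cₑ = (6.350·150 − 5.600·7.000) / 0.7500 = 1218 mg/L.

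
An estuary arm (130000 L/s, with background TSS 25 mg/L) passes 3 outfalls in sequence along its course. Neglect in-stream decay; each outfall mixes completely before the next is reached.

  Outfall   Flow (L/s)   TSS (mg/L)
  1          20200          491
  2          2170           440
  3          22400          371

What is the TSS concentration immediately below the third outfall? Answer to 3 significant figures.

Outfall 1: combined Q = 150200 L/s; C = (130000·25.00 + 20200·491.0)/150200 = 87.67 mg/L.
Outfall 2: combined Q = 152400 L/s; C = (150200·87.67 + 2170·440.0)/152400 = 92.69 mg/L.
Outfall 3: combined Q = 174800 L/s; C = (152400·92.69 + 22400·371.0)/174800 = 128.4 mg/L.

128 mg/L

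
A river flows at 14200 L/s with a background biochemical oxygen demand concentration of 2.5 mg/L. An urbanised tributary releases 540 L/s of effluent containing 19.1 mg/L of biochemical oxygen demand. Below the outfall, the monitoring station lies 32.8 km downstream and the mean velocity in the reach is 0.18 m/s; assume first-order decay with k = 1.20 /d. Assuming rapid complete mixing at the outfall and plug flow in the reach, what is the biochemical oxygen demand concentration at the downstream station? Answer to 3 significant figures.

0.247 mg/L

Conservation of mass: C = (14200·2.500 + 540.0·19.10) / 14740 = 45810/14740 = 3.108 mg/L.
Travel time t = 32.8·1000 / 0.18 = 182200 s = 50.62 h.
Applying C = C₀e^(−kt): 3.108 × 0.07959 = 0.2474 mg/L.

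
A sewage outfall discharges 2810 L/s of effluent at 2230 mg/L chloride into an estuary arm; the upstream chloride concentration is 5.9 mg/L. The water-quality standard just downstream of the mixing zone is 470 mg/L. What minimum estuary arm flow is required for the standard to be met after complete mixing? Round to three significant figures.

Set C_mix = 470: (Q·5.900 + 2810·2230) / (Q + 2810) = 470
→ Q = 2810·(2230 − 470)/(470 − 5.900) = 10660 L/s.

10700 L/s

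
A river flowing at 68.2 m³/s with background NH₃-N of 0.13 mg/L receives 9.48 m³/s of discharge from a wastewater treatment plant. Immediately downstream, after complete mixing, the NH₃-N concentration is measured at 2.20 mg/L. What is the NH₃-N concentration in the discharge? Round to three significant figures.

17.1 mg/L

Mass balance: 68.20·0.1300 + 9.480·Cₑ = 77.68·2.200
→ Cₑ = (77.68·2.200 − 68.20·0.1300) / 9.480 = 17.09 mg/L.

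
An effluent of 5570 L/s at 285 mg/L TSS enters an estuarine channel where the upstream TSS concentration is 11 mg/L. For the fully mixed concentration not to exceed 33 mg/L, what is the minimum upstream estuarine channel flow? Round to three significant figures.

Set C_mix = 33: (Q·11.00 + 5570·285.0) / (Q + 5570) = 33
→ Q = 5570·(285.0 − 33)/(33 − 11.00) = 63800 L/s.

63800 L/s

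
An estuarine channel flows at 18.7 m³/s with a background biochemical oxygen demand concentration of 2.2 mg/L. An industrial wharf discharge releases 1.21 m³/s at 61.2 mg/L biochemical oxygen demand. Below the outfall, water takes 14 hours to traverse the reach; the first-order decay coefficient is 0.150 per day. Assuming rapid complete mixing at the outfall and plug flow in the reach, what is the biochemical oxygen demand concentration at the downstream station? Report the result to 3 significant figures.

5.30 mg/L

After mixing, C = (18.70·2.200 + 1.210·61.20) / 19.91 = 115.2/19.91 = 5.786 mg/L.
Applying C = C₀e^(−kt): 5.786 × 0.9162 = 5.301 mg/L.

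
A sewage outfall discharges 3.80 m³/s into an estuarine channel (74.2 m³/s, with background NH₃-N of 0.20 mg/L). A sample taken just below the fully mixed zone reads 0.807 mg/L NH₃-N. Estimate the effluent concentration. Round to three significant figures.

Mass balance: 74.20·0.2000 + 3.800·Cₑ = 78.00·0.8070
→ Cₑ = (78.00·0.8070 − 74.20·0.2000) / 3.800 = 12.66 mg/L.

12.7 mg/L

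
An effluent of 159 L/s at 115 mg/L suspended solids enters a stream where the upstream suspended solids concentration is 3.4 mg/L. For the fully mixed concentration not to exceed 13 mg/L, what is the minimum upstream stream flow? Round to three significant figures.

1690 L/s

Set C_mix = 13: (Q·3.400 + 159.0·115.0) / (Q + 159.0) = 13
→ Q = 159.0·(115.0 − 13)/(13 − 3.400) = 1689 L/s.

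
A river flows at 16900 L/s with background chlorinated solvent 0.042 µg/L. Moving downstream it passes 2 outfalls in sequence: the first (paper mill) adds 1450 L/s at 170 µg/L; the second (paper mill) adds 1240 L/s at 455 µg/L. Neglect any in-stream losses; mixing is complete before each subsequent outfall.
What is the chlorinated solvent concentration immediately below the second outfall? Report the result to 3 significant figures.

41.4 µg/L

Below outfall 1: Q → 18350 L/s, C = (16900·0.04200 + 1450·170.0)/18350 = 13.47 µg/L.
Below outfall 2: Q → 19590 L/s, C = (18350·13.47 + 1240·455.0)/19590 = 41.42 µg/L.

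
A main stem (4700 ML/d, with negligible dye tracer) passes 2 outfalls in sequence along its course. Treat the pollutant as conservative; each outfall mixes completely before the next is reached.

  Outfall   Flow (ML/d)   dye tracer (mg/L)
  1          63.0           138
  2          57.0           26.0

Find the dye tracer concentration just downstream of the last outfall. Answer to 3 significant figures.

Outfall 1: combined Q = 4763 ML/d; C = (4700·0 + 63.00·138.0)/4763 = 1.825 mg/L.
Outfall 2: combined Q = 4820 ML/d; C = (4763·1.825 + 57.00·26.00)/4820 = 2.111 mg/L.

2.11 mg/L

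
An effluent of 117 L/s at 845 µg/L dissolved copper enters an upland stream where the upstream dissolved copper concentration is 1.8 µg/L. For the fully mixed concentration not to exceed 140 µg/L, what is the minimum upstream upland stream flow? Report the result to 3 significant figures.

597 L/s

Set C_mix = 140: (Q·1.800 + 117.0·845.0) / (Q + 117.0) = 140
→ Q = 117.0·(845.0 − 140)/(140 − 1.800) = 596.9 L/s.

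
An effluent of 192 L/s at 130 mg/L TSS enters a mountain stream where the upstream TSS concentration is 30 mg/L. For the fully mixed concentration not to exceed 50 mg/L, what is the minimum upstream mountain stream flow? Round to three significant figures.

768 L/s

Set C_mix = 50: (Q·30.00 + 192.0·130.0) / (Q + 192.0) = 50
→ Q = 192.0·(130.0 − 50)/(50 − 30.00) = 768.0 L/s.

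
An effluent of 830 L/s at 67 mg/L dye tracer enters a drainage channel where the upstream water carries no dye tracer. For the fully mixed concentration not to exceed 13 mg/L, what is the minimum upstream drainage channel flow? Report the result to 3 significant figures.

Set C_mix = 13: (Q·0 + 830.0·67.00) / (Q + 830.0) = 13
→ Q = 830.0·(67.00 − 13)/(13 − 0) = 3448 L/s.

3450 L/s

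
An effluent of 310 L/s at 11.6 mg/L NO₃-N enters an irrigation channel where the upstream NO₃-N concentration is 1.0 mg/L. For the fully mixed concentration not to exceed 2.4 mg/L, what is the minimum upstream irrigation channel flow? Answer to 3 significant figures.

2040 L/s

Set C_mix = 2.4: (Q·1.000 + 310.0·11.60) / (Q + 310.0) = 2.4
→ Q = 310.0·(11.60 − 2.4)/(2.4 − 1.000) = 2037 L/s.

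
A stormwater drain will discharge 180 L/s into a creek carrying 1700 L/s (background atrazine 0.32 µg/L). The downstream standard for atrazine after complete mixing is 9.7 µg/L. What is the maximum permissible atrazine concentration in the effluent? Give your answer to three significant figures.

At the limit, (Qr·Cr + Qe·Cₑ)/(Qr + Qe) = 9.7:
Cₑ = (1880·9.7 − 1700·0.3200) / 180.0 = 98.29 µg/L.

98.3 µg/L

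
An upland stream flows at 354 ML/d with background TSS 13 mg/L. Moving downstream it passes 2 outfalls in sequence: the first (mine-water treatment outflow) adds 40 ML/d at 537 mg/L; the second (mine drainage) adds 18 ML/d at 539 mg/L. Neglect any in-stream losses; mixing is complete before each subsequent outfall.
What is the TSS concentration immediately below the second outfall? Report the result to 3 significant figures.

After outfall 1: Q = 354.0 + 40.00 = 394.0 ML/d; C = (354.0·13.00 + 40.00·537.0)/394.0 = 66.20 mg/L.
After outfall 2: Q = 394.0 + 18.00 = 412.0 ML/d; C = (394.0·66.20 + 18.00·539.0)/412.0 = 86.85 mg/L.

86.9 mg/L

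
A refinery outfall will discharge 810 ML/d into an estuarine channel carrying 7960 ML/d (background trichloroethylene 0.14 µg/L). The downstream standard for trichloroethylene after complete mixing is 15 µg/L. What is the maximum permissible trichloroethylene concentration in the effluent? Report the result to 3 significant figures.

At the limit, (Qr·Cr + Qe·Cₑ)/(Qr + Qe) = 15:
Cₑ = (8770·15 − 7960·0.1400) / 810.0 = 161.0 µg/L.

161 µg/L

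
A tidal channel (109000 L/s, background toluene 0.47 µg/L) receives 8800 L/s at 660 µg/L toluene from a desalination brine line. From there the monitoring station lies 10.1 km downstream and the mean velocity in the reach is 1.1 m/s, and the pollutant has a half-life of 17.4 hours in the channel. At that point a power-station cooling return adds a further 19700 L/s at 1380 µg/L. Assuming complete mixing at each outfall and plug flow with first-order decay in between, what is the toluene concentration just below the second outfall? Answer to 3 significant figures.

Mixed concentration C = ΣQC/ΣQ = (109000·0.4700 + 8800·660.0) / 117800 = 5859000/117800 = 49.74 µg/L; combined flow 117800 L/s.
Travel time t = 10.1·1000 / 1.1 = 9182 s = 2.551 h.
Half-life 17.4 h → k = ln 2 / 17.4 = 0.03984 h⁻¹ = 0.9561 d⁻¹.
First-order decay: C = 49.74·exp(−k·t) = 49.74·0.9034 = 44.93 µg/L.
At the second outfall, C = (117800·44.93 + 19700·1380) / (117800 + 19700) = 236.2 µg/L.

236 µg/L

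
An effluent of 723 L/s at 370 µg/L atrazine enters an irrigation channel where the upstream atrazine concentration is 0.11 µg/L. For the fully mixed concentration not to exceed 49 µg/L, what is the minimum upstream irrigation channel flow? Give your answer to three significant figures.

Set C_mix = 49: (Q·0.1100 + 723.0·370.0) / (Q + 723.0) = 49
→ Q = 723.0·(370.0 − 49)/(49 − 0.1100) = 4747 L/s.

4750 L/s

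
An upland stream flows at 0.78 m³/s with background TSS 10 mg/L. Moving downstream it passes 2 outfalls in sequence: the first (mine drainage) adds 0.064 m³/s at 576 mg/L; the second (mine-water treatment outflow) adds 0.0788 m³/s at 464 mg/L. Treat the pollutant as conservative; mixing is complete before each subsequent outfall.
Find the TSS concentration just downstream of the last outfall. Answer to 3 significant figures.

88.0 mg/L

After outfall 1: Q = 0.7800 + 0.06400 = 0.8440 m³/s; C = (0.7800·10.00 + 0.06400·576.0)/0.8440 = 52.92 mg/L.
After outfall 2: Q = 0.8440 + 0.07880 = 0.9228 m³/s; C = (0.8440·52.92 + 0.07880·464.0)/0.9228 = 88.02 mg/L.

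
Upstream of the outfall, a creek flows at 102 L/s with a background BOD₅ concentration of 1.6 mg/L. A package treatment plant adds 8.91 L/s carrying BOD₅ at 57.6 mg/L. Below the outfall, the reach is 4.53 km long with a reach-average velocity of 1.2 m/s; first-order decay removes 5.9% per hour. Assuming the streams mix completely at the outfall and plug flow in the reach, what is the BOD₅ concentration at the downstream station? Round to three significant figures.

Conservation of mass: C = (102.0·1.600 + 8.910·57.60) / 110.9 = 676.4/110.9 = 6.099 mg/L.
Travel time t = 4.53·1000 / 1.2 = 3775 s = 1.049 h.
5.9%/h lost → k = −ln(1 − 0.059) = 0.06081 h⁻¹.
After decay, C = 6.099 × e^(−kt) = 6.099 × 0.9382 = 5.722 mg/L.

5.72 mg/L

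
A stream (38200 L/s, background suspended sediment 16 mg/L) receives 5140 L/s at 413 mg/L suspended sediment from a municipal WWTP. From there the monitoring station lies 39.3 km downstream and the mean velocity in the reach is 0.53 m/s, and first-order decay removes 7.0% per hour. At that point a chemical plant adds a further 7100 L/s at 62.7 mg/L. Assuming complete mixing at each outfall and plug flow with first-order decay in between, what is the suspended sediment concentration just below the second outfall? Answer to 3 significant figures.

21.0 mg/L

After mixing, C = (38200·16.00 + 5140·413.0) / 43340 = 2734000/43340 = 63.08 mg/L; combined flow 43340 L/s.
Travel time t = 39.3·1000 / 0.53 = 74150 s = 20.60 h.
7.0%/h lost → k = −ln(1 − 0.07) = 0.07257 h⁻¹.
Decay over the reach: 63.08·exp(−kt) = 63.08·0.2243 = 14.15 mg/L.
At the second outfall, C = (43340·14.15 + 7100·62.70) / (43340 + 7100) = 20.98 mg/L.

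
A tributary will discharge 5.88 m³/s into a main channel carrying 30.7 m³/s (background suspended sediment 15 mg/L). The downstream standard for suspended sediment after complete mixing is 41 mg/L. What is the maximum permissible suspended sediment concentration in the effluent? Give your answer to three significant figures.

177 mg/L

At the limit, (Qr·Cr + Qe·Cₑ)/(Qr + Qe) = 41:
Cₑ = (36.58·41 − 30.70·15.00) / 5.880 = 176.7 mg/L.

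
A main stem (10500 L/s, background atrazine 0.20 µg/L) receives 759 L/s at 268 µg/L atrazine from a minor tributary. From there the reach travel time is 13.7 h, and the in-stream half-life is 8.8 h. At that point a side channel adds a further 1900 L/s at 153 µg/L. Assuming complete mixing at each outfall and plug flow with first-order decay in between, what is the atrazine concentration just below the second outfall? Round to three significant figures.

After mixing, C = (10500·0.2000 + 759.0·268.0) / 11260 = 205500/11260 = 18.25 µg/L; combined flow 11260 L/s.
Half-life 8.8 h → k = ln 2 / 8.8 = 0.07877 h⁻¹ = 1.890 d⁻¹.
First-order decay: C = 18.25·exp(−k·t) = 18.25·0.3399 = 6.204 µg/L.
Second outfall: C = (11260·6.204 + 1900·153.0)/13160 = 27.40 µg/L.

27.4 µg/L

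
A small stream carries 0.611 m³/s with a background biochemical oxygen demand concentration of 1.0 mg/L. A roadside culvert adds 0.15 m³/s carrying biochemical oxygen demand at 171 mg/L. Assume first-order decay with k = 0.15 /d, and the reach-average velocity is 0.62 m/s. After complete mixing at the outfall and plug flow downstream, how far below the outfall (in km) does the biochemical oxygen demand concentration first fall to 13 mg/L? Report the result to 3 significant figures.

349 km

Mass balance: C = (0.6110·1.000 + 0.1500·171.0) / 0.7610 = 26.26/0.7610 = 34.51 mg/L.
Set 34.51·exp(−k·t) = 13 → t = ln(34.51/13)/k = 562300 s = 156.2 h.
Distance = v·t = 0.62·562300 = 348600 m = 348.6 km.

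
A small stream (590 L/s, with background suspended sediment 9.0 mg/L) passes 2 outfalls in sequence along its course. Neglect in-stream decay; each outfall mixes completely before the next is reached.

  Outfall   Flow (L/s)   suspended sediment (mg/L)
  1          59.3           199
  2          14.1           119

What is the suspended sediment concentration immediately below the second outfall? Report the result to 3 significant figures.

Outfall 1: combined Q = 649.3 L/s; C = (590.0·9.000 + 59.30·199.0)/649.3 = 26.35 mg/L.
Outfall 2: combined Q = 663.4 L/s; C = (649.3·26.35 + 14.10·119.0)/663.4 = 28.32 mg/L.

28.3 mg/L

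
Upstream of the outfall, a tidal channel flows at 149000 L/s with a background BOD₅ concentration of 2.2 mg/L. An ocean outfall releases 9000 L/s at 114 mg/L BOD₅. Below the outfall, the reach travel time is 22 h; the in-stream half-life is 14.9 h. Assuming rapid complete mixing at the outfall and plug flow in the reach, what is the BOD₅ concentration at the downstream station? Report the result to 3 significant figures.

Mixed concentration C = ΣQC/ΣQ = (149000·2.200 + 9000·114.0) / 158000 = 1354000/158000 = 8.568 mg/L.
Half-life 14.9 h → k = ln 2 / 14.9 = 0.04652 h⁻¹ = 1.116 d⁻¹.
First-order decay: C = 8.568·exp(−k·t) = 8.568·0.3594 = 3.079 mg/L.

3.08 mg/L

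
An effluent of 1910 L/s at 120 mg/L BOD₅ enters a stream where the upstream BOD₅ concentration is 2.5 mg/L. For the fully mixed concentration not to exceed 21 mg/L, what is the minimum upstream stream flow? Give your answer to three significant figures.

Set C_mix = 21: (Q·2.500 + 1910·120.0) / (Q + 1910) = 21
→ Q = 1910·(120.0 − 21)/(21 − 2.500) = 10220 L/s.

10200 L/s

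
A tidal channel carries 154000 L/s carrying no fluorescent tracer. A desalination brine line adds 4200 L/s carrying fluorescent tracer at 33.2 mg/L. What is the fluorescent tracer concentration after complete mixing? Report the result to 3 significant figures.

Conservation of mass: C = (154000·0 + 4200·33.20) / 158200 = 139400/158200 = 0.8814 mg/L.

0.881 mg/L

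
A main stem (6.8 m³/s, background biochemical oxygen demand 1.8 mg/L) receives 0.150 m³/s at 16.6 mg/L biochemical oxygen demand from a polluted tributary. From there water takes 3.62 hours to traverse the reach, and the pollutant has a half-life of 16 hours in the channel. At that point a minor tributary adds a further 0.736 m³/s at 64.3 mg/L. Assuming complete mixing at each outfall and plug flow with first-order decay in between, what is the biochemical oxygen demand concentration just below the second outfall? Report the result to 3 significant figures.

Conservation of mass: C = (6.800·1.800 + 0.1500·16.60) / 6.950 = 14.73/6.950 = 2.119 mg/L; combined flow 6.950 m³/s.
Half-life 16 h → k = ln 2 / 16 = 0.04332 h⁻¹ = 1.040 d⁻¹.
After decay, C = 2.119 × e^(−kt) = 2.119 × 0.8549 = 1.812 mg/L.
Second outfall: C = (6.950·1.812 + 0.7360·64.30)/7.686 = 7.796 mg/L.

7.80 mg/L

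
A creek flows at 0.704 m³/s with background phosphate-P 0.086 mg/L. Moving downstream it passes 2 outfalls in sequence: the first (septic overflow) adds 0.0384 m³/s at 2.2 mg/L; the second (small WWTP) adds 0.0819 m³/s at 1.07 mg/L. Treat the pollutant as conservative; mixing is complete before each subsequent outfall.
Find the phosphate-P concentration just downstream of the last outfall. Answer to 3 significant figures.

0.282 mg/L

Below outfall 1: Q → 0.7424 m³/s, C = (0.7040·0.08600 + 0.03840·2.200)/0.7424 = 0.1953 mg/L.
Below outfall 2: Q → 0.8243 m³/s, C = (0.7424·0.1953 + 0.08190·1.070)/0.8243 = 0.2822 mg/L.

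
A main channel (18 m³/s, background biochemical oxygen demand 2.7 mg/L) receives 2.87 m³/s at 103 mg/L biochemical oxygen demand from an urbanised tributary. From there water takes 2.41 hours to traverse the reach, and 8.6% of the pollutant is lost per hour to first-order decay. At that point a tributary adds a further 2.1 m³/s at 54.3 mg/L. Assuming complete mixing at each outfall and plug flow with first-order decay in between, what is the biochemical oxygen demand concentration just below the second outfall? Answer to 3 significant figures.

17.0 mg/L

Flow-weighted average: C = (18.00·2.700 + 2.870·103.0) / 20.87 = 344.2/20.87 = 16.49 mg/L; combined flow 20.87 m³/s.
8.6%/h lost → k = −ln(1 − 0.086) = 0.08992 h⁻¹.
Decay over the reach: 16.49·exp(−kt) = 16.49·0.8052 = 13.28 mg/L.
Second outfall: C = (20.87·13.28 + 2.100·54.30)/22.97 = 17.03 mg/L.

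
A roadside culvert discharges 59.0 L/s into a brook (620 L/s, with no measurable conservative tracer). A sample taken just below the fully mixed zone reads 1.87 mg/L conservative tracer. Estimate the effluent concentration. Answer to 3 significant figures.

Mass balance: 620.0·0 + 59.00·Cₑ = 679.0·1.870
→ Cₑ = (679.0·1.870 − 620.0·0) / 59.00 = 21.52 mg/L.

21.5 mg/L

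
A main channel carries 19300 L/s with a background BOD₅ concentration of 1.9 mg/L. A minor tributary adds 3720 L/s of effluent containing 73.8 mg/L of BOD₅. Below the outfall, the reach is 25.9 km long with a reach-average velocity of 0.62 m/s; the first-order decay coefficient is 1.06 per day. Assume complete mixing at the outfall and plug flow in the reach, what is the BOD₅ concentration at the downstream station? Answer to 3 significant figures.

8.10 mg/L

Conservation of mass: C = (19300·1.900 + 3720·73.80) / 23020 = 311200/23020 = 13.52 mg/L.
Travel time t = 25.9·1000 / 0.62 = 41770 s = 11.60 h.
After decay, C = 13.52 × e^(−kt) = 13.52 × 0.5990 = 8.098 mg/L.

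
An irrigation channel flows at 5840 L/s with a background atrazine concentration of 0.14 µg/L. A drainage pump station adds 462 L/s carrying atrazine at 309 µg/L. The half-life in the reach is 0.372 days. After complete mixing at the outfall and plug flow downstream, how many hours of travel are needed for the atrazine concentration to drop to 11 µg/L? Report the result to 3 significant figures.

9.38 h

After mixing, C = (5840·0.1400 + 462.0·309.0) / 6302 = 143600/6302 = 22.78 µg/L.
Half-life 0.372 d → k = ln 2 / 0.372 = 1.863 d⁻¹.
22.78·exp(−k·t) = 11 → t = ln(22.78/11)/k = 33760 s = 9.378 h.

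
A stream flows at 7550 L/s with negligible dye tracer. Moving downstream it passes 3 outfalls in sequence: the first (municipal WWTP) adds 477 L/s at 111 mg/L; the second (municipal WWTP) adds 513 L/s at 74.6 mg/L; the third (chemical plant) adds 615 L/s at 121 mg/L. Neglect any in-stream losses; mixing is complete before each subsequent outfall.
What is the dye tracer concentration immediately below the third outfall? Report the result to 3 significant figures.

18.1 mg/L

Below outfall 1: Q → 8027 L/s, C = (7550·0 + 477.0·111.0)/8027 = 6.596 mg/L.
Below outfall 2: Q → 8540 L/s, C = (8027·6.596 + 513.0·74.60)/8540 = 10.68 mg/L.
Below outfall 3: Q → 9155 L/s, C = (8540·10.68 + 615.0·121.0)/9155 = 18.09 mg/L.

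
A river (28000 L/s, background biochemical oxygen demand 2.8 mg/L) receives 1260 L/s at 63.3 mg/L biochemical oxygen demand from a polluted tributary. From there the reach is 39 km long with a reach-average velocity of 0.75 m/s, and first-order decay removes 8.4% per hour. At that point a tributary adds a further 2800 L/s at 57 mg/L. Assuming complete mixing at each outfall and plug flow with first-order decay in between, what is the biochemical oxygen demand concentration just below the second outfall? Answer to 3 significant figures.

Conservation of mass: C = (28000·2.800 + 1260·63.30) / 29260 = 158200/29260 = 5.405 mg/L; combined flow 29260 L/s.
Travel time t = 39·1000 / 0.75 = 52000 s = 14.44 h.
8.4%/h lost → k = −ln(1 − 0.084) = 0.08774 h⁻¹.
Applying C = C₀e^(−kt): 5.405 × 0.2816 = 1.522 mg/L.
Second outfall: C = (29260·1.522 + 2800·57.00)/32060 = 6.367 mg/L.

6.37 mg/L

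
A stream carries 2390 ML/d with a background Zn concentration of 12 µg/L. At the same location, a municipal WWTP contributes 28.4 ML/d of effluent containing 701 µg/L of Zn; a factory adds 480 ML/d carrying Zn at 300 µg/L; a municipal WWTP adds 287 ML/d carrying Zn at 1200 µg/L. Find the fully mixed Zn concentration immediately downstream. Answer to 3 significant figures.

After mixing, C = (2390·12.00 + 28.40·701.0 + 480.0·300.0 + 287.0·1200) / 3185 = 537000/3185 = 168.6 µg/L.

169 µg/L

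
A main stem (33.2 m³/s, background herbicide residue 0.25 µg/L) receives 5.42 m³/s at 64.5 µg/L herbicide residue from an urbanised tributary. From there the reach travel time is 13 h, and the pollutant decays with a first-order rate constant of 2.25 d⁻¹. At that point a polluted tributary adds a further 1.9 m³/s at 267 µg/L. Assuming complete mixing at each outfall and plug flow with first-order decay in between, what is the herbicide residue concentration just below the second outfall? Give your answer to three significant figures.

Mass balance: C = (33.20·0.2500 + 5.420·64.50) / 38.62 = 357.9/38.62 = 9.267 µg/L; combined flow 38.62 m³/s.
After decay, C = 9.267 × e^(−kt) = 9.267 × 0.2956 = 2.739 µg/L.
At the second outfall, C = (38.62·2.739 + 1.900·267.0) / (38.62 + 1.900) = 15.13 µg/L.

15.1 µg/L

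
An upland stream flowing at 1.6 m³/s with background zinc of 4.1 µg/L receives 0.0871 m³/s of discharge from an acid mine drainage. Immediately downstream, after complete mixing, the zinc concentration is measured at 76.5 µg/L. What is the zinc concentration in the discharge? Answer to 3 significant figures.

1410 µg/L

Mass balance: 1.600·4.100 + 0.08710·Cₑ = 1.687·76.50
→ Cₑ = (1.687·76.50 − 1.600·4.100) / 0.08710 = 1406 µg/L.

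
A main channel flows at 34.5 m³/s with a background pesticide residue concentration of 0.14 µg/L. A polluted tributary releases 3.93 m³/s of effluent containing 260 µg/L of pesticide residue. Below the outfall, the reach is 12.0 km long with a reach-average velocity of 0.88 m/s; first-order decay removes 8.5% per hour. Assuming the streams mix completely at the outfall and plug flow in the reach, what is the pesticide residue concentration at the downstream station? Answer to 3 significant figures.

19.1 µg/L

Flow-weighted average: C = (34.50·0.1400 + 3.930·260.0) / 38.43 = 1027/38.43 = 26.71 µg/L.
Travel time t = 12.0·1000 / 0.88 = 13640 s = 3.788 h.
8.5%/h lost → k = −ln(1 − 0.085) = 0.08883 h⁻¹.
First-order decay: C = 26.71·exp(−k·t) = 26.71·0.7143 = 19.08 µg/L.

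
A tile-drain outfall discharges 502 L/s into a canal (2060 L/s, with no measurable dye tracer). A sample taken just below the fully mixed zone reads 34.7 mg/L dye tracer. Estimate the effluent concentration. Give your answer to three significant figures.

177 mg/L

Mass balance: 2060·0 + 502.0·Cₑ = 2562·34.70
→ Cₑ = (2562·34.70 − 2060·0) / 502.0 = 177.1 mg/L.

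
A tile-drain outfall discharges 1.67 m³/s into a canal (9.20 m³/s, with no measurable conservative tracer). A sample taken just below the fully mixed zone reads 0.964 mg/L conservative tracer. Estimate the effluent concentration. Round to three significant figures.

Mass balance: 9.200·0 + 1.670·Cₑ = 10.87·0.9640
→ Cₑ = (10.87·0.9640 − 9.200·0) / 1.670 = 6.275 mg/L.

6.27 mg/L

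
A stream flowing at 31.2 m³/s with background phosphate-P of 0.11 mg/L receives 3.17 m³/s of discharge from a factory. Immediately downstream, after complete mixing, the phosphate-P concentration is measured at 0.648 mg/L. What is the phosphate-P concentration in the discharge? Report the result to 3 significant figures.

Mass balance: 31.20·0.1100 + 3.170·Cₑ = 34.37·0.6480
→ Cₑ = (34.37·0.6480 − 31.20·0.1100) / 3.170 = 5.943 mg/L.

5.94 mg/L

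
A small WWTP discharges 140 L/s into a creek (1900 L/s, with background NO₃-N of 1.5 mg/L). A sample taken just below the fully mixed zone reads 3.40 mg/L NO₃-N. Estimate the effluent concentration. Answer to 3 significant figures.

29.2 mg/L

Mass balance: 1900·1.500 + 140.0·Cₑ = 2040·3.400
→ Cₑ = (2040·3.400 − 1900·1.500) / 140.0 = 29.19 mg/L.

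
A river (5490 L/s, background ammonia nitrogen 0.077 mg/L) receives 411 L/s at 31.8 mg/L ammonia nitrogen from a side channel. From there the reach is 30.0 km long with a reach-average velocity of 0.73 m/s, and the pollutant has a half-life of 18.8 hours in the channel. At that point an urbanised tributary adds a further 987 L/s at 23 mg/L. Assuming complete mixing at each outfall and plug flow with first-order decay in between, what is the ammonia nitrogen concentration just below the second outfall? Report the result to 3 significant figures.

Conservation of mass: C = (5490·0.07700 + 411.0·31.80) / 5901 = 13490/5901 = 2.286 mg/L; combined flow 5901 L/s.
Travel time t = 30.0·1000 / 0.73 = 41100 s = 11.42 h.
Half-life 18.8 h → k = ln 2 / 18.8 = 0.03687 h⁻¹ = 0.8849 d⁻¹.
First-order decay: C = 2.286·exp(−k·t) = 2.286·0.6565 = 1.501 mg/L.
Second outfall: C = (5901·1.501 + 987.0·23.00)/6888 = 4.582 mg/L.

4.58 mg/L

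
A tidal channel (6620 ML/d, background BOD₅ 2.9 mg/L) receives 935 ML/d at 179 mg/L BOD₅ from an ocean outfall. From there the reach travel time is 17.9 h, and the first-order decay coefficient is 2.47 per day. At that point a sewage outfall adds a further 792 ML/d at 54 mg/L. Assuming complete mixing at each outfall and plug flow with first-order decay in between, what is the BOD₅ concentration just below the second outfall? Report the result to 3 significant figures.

Conservation of mass: C = (6620·2.900 + 935.0·179.0) / 7555 = 186600/7555 = 24.69 mg/L; combined flow 7555 ML/d.
After decay, C = 24.69 × e^(−kt) = 24.69 × 0.1585 = 3.913 mg/L.
Second outfall: C = (7555·3.913 + 792.0·54.00)/8347 = 8.666 mg/L.

8.67 mg/L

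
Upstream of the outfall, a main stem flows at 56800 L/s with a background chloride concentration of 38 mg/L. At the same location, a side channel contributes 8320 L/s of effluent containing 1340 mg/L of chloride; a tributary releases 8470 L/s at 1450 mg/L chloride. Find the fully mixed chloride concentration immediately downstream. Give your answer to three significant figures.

348 mg/L

Conservation of mass: C = (56800·38.00 + 8320·1340 + 8470·1450) / 73590 = 25590000/73590 = 347.7 mg/L.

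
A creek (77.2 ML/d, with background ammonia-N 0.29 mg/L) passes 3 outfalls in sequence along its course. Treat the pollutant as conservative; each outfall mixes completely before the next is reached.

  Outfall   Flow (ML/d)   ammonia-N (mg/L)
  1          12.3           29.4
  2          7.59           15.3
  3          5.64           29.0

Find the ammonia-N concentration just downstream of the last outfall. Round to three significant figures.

6.46 mg/L

After outfall 1: Q = 77.20 + 12.30 = 89.50 ML/d; C = (77.20·0.2900 + 12.30·29.40)/89.50 = 4.291 mg/L.
After outfall 2: Q = 89.50 + 7.590 = 97.09 ML/d; C = (89.50·4.291 + 7.590·15.30)/97.09 = 5.151 mg/L.
After outfall 3: Q = 97.09 + 5.640 = 102.7 ML/d; C = (97.09·5.151 + 5.640·29.00)/102.7 = 6.461 mg/L.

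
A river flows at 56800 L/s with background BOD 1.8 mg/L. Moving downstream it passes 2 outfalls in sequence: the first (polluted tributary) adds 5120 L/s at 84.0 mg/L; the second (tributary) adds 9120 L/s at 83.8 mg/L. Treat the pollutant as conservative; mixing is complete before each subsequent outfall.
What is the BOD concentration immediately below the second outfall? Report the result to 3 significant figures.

Below outfall 1: Q → 61920 L/s, C = (56800·1.800 + 5120·84.00)/61920 = 8.597 mg/L.
Below outfall 2: Q → 71040 L/s, C = (61920·8.597 + 9120·83.80)/71040 = 18.25 mg/L.

18.3 mg/L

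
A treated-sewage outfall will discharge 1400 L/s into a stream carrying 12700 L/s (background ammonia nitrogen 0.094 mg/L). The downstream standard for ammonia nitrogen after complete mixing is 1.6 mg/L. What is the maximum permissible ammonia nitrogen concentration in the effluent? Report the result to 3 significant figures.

At the limit, (Qr·Cr + Qe·Cₑ)/(Qr + Qe) = 1.6:
Cₑ = (14100·1.6 − 12700·0.09400) / 1400 = 15.26 mg/L.

15.3 mg/L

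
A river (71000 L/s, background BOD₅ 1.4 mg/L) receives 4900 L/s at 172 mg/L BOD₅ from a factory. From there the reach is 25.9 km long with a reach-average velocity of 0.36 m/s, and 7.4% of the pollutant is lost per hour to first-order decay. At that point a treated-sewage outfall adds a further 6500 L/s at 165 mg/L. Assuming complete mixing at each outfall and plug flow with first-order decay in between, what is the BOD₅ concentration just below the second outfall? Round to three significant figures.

15.5 mg/L

Flow-weighted average: C = (71000·1.400 + 4900·172.0) / 75900 = 942200/75900 = 12.41 mg/L; combined flow 75900 L/s.
Travel time t = 25.9·1000 / 0.36 = 71940 s = 19.98 h.
7.4%/h lost → k = −ln(1 − 0.074) = 0.07688 h⁻¹.
After decay, C = 12.41 × e^(−kt) = 12.41 × 0.2151 = 2.671 mg/L.
At the second outfall, C = (75900·2.671 + 6500·165.0) / (75900 + 6500) = 15.48 mg/L.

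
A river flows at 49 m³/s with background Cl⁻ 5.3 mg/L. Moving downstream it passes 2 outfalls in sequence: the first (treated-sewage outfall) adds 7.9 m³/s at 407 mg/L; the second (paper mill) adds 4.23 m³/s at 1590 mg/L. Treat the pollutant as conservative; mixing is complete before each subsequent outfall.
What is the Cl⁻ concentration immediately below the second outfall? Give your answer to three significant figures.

167 mg/L

Outfall 1: combined Q = 56.90 m³/s; C = (49.00·5.300 + 7.900·407.0)/56.90 = 61.07 mg/L.
Outfall 2: combined Q = 61.13 m³/s; C = (56.90·61.07 + 4.230·1590)/61.13 = 166.9 mg/L.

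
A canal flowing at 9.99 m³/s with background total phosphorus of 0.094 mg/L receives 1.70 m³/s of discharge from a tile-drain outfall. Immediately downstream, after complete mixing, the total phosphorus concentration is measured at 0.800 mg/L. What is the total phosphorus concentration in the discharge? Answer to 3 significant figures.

4.95 mg/L

Mass balance: 9.990·0.09400 + 1.700·Cₑ = 11.69·0.8000
→ Cₑ = (11.69·0.8000 − 9.990·0.09400) / 1.700 = 4.949 mg/L.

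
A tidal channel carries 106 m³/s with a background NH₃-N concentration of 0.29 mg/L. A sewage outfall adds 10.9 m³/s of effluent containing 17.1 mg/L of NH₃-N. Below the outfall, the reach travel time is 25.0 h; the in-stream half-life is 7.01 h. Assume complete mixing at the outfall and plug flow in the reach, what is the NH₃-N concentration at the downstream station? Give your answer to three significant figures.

After mixing, C = (106.0·0.2900 + 10.90·17.10) / 116.9 = 217.1/116.9 = 1.857 mg/L.
Half-life 7.01 h → k = ln 2 / 7.01 = 0.09888 h⁻¹ = 2.373 d⁻¹.
Decay over the reach: 1.857·exp(−kt) = 1.857·0.08442 = 0.1568 mg/L.

0.157 mg/L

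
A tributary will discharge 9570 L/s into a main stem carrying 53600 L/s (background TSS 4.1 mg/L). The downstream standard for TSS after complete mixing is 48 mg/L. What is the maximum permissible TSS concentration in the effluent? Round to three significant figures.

294 mg/L

At the limit, (Qr·Cr + Qe·Cₑ)/(Qr + Qe) = 48:
Cₑ = (63170·48 − 53600·4.100) / 9570 = 293.9 mg/L.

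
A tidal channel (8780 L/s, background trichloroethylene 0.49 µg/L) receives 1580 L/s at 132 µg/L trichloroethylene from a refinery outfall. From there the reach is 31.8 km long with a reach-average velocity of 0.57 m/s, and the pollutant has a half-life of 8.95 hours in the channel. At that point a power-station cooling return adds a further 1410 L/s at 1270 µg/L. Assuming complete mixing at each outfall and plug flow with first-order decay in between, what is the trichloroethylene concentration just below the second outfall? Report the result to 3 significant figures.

Flow-weighted average: C = (8780·0.4900 + 1580·132.0) / 10360 = 212900/10360 = 20.55 µg/L; combined flow 10360 L/s.
Travel time t = 31.8·1000 / 0.57 = 55790 s = 15.50 h.
Half-life 8.95 h → k = ln 2 / 8.95 = 0.07745 h⁻¹ = 1.859 d⁻¹.
First-order decay: C = 20.55·exp(−k·t) = 20.55·0.3011 = 6.187 µg/L.
Second outfall: C = (10360·6.187 + 1410·1270)/11770 = 157.6 µg/L.

158 µg/L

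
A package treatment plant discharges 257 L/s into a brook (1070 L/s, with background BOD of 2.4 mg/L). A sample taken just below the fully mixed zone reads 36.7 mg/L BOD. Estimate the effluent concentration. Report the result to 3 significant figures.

180 mg/L

Mass balance: 1070·2.400 + 257.0·Cₑ = 1327·36.70
→ Cₑ = (1327·36.70 − 1070·2.400) / 257.0 = 179.5 mg/L.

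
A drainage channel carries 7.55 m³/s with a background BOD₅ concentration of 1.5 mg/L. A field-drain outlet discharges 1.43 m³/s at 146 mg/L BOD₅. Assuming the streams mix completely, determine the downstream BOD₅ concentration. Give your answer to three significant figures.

Flow-weighted average: C = (7.550·1.500 + 1.430·146.0) / 8.980 = 220.1/8.980 = 24.51 mg/L.

24.5 mg/L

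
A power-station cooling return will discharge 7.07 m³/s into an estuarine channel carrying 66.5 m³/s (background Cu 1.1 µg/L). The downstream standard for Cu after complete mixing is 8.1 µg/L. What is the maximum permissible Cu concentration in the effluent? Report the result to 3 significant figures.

73.9 µg/L

At the limit, (Qr·Cr + Qe·Cₑ)/(Qr + Qe) = 8.1:
Cₑ = (73.57·8.1 − 66.50·1.100) / 7.070 = 73.94 µg/L.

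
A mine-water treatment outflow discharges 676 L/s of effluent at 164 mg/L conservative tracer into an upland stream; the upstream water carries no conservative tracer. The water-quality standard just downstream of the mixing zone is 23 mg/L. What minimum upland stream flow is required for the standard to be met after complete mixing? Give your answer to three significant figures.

4140 L/s

Set C_mix = 23: (Q·0 + 676.0·164.0) / (Q + 676.0) = 23
→ Q = 676.0·(164.0 − 23)/(23 − 0) = 4144 L/s.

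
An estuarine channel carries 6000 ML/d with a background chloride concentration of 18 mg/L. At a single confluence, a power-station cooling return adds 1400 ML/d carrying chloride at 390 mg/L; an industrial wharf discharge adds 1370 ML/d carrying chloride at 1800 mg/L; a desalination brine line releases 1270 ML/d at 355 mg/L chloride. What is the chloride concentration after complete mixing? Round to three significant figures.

After mixing, C = (6000·18.00 + 1400·390.0 + 1370·1800 + 1270·355.0) / 10040 = 3571000/10040 = 355.7 mg/L.

356 mg/L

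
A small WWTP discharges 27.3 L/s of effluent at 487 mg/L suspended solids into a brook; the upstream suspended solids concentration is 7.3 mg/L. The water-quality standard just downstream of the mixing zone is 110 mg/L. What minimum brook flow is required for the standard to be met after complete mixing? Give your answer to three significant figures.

Set C_mix = 110: (Q·7.300 + 27.30·487.0) / (Q + 27.30) = 110
→ Q = 27.30·(487.0 − 110)/(110 − 7.300) = 100.2 L/s.

100 L/s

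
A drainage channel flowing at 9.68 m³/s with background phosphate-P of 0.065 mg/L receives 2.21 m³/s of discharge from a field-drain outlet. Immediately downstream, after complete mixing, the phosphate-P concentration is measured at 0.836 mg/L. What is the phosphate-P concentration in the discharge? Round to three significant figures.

Mass balance: 9.680·0.06500 + 2.210·Cₑ = 11.89·0.8360
→ Cₑ = (11.89·0.8360 − 9.680·0.06500) / 2.210 = 4.213 mg/L.

4.21 mg/L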